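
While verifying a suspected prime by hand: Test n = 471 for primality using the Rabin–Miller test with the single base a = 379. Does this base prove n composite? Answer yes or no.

n − 1 = 470 = 2^1 · 235, so s = 1 and d = 235.
Repeated squaring mod 471: 379^1 ≡ 379, 379^2 ≡ 457, 379^4 ≡ 196, 379^8 ≡ 265, 379^16 ≡ 46, 379^32 ≡ 232, 379^64 ≡ 130, 379^128 ≡ 415.
235 = 128 + 64 + 32 + 8 + 2 + 1, so 379^235 ≡ 415·130·232·265·457·379 ≡ 406 (mod 471).
x_0 = 379^235 mod 471 = 406.
x_0 ∉ {1, 470} and s = 1, so 379 is a Miller–Rabin witness and 471 is composite.

yes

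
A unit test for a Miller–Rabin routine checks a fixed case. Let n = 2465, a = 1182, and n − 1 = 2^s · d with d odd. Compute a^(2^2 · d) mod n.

n − 1 = 2464 = 2^5 · 77, so s = 5 and d = 77.
x_0 = 1182^77 mod 2465 = 637.
x_1 = 637^2 mod 2465 = 1509.
x_2 = 1509^2 mod 2465 = 1886.

1886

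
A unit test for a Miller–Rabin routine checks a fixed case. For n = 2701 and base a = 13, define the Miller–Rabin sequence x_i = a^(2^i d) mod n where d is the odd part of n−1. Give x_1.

2071

n − 1 = 2700 = 2^2 · 675, so s = 2 and d = 675.
x_0 = 13^675 mod 2701 = 1178.
x_1 = 1178^2 mod 2701 = 2071.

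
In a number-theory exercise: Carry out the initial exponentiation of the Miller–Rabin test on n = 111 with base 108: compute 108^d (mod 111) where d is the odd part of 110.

n − 1 = 110 = 2^1 · 55, so s = 1 and d = 55.
Repeated squaring mod 111: 108^1 ≡ 108, 108^2 ≡ 9, 108^4 ≡ 81, 108^8 ≡ 12, 108^16 ≡ 33, 108^32 ≡ 90.
55 = 32 + 16 + 4 + 2 + 1, so 108^55 ≡ 90·33·81·9·108 ≡ 108 (mod 111).

108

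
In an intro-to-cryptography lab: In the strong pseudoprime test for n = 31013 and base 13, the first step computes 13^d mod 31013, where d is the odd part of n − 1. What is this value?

n − 1 = 31012 = 2^2 · 7753, so s = 2 and d = 7753.
13^7753 mod 31013 = 18558.

18558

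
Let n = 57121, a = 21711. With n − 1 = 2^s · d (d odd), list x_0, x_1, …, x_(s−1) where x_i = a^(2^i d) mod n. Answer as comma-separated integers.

35851, 14580, 29159, 1196, 2391

n − 1 = 57120 = 2^5 · 1785, so s = 5 and d = 1785.
x_0 = 21711^1785 mod 57121 = 35851.
x_1 = 35851^2 mod 57121 = 14580.
x_2 = 14580^2 mod 57121 = 29159.
x_3 = 29159^2 mod 57121 = 1196.
x_4 = 1196^2 mod 57121 = 2391.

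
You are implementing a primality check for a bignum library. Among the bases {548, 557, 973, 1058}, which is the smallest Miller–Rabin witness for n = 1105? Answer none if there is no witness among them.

none

n − 1 = 1104 = 2^4 · 69, so s = 4 and d = 69.
Base 548: x_0 = 548^69 mod 1105 = 1058. x_0 is neither 1 nor 1104, so continue squaring. x_1 = 1058^2 mod 1105 = 1104. x_1 ≡ −1, so 548 is not a witness.
Base 557: x_0 = 557^69 mod 1105 = 47. x_0 is neither 1 nor 1104, so continue squaring. x_1 = 47^2 mod 1105 = 1104. x_1 ≡ −1, so 557 is not a witness.
Base 973: x_0 = 973^69 mod 1105 = 463. x_0 is neither 1 nor 1104, so continue squaring. x_1 = 463^2 mod 1105 = 1104. x_1 ≡ −1, so 973 is not a witness.
Base 1058: x_0 = 1058^69 mod 1105 = 1058. x_0 is neither 1 nor 1104, so continue squaring. x_1 = 1058^2 mod 1105 = 1104. x_1 ≡ −1, so 1058 is not a witness.
No listed base is a witness for 1105.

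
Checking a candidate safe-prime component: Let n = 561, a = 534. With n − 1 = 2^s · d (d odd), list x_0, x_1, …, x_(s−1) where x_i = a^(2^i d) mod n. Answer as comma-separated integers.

n − 1 = 560 = 2^4 · 35, so s = 4 and d = 35.
x_0 = 534^35 mod 561 = 54.
x_1 = 54^2 mod 561 = 111.
x_2 = 111^2 mod 561 = 540.
x_3 = 540^2 mod 561 = 441.

54, 111, 540, 441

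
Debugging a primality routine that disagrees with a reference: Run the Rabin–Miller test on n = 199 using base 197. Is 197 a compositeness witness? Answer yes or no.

no

n − 1 = 198 = 2^1 · 99, so s = 1 and d = 99.
x_0 = 197^99 mod 199 = 198.
x_0 = 198 ≡ −1, so 197 is not a witness.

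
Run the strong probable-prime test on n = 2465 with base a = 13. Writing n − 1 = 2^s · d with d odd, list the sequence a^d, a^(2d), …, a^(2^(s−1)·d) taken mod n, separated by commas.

n − 1 = 2464 = 2^5 · 77, so s = 5 and d = 77.
x_0 = 13^77 mod 2465 = 608.
x_1 = 608^2 mod 2465 = 2379.
x_2 = 2379^2 mod 2465 = 1.
x_3 = 1^2 mod 2465 = 1.
x_4 = 1^2 mod 2465 = 1.

608, 2379, 1, 1, 1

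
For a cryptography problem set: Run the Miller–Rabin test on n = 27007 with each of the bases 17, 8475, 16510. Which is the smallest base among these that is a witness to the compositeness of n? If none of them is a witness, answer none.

17

n − 1 = 27006 = 2^1 · 13503, so s = 1 and d = 13503.
Base 17: x_0 = 17^13503 mod 27007 = 26477. x_0 ∉ {1, 27006} and s = 1, so 17 is a Miller–Rabin witness and 27007 is composite.
Base 8475: x_0 = 8475^13503 mod 27007 = 12317. x_0 ∉ {1, 27006} and s = 1, so 8475 is a Miller–Rabin witness and 27007 is composite.
Base 16510: x_0 = 16510^13503 mod 27007 = 14504. x_0 ∉ {1, 27006} and s = 1, so 16510 is a Miller–Rabin witness and 27007 is composite.
The smallest witness among the given bases is 17.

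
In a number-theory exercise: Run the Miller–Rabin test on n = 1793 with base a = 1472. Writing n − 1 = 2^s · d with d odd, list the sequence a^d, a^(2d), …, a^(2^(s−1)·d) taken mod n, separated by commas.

48, 511, 1136, 1329, 136, 566, 1202, 1439

n − 1 = 1792 = 2^8 · 7, so s = 8 and d = 7.
x_0 = 1472^7 mod 1793 = 48.
x_1 = 48^2 mod 1793 = 511.
x_2 = 511^2 mod 1793 = 1136.
x_3 = 1136^2 mod 1793 = 1329.
x_4 = 1329^2 mod 1793 = 136.
x_5 = 136^2 mod 1793 = 566.
x_6 = 566^2 mod 1793 = 1202.
x_7 = 1202^2 mod 1793 = 1439.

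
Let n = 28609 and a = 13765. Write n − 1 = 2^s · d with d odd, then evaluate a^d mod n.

n − 1 = 28608 = 2^6 · 447, so s = 6 and d = 447.
Repeated squaring mod 28609: 13765^1 ≡ 13765, 13765^2 ≡ 26427, 13765^4 ≡ 12030, 13765^8 ≡ 16578, 13765^16 ≡ 12030, 13765^32 ≡ 16578, 13765^64 ≡ 12030, 13765^128 ≡ 16578, 13765^256 ≡ 12030.
447 = 256 + 128 + 32 + 16 + 8 + 4 + 2 + 1, so 13765^447 ≡ 12030·16578·16578·12030·16578·12030·26427·13765 ≡ 4220 (mod 28609).

4220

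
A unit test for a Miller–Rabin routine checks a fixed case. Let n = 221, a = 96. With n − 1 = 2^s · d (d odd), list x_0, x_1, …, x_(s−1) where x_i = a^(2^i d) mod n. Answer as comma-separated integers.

190, 77

n − 1 = 220 = 2^2 · 55, so s = 2 and d = 55.
x_0 = 96^55 mod 221 = 190.
x_1 = 190^2 mod 221 = 77.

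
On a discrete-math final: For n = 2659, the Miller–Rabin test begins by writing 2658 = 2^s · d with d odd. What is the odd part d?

1329

Halving: 2658 → 1329; 1329 is odd.
So 2658 = 2^1 · 1329.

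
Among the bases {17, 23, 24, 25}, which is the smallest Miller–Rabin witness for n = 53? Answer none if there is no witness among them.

n − 1 = 52 = 2^2 · 13, so s = 2 and d = 13.
Base 17: x_0 = 17^13 mod 53 = 52. x_0 = 52 ≡ −1, so 17 is not a witness.
Base 23: x_0 = 23^13 mod 53 = 23. x_0 is neither 1 nor 52, so continue squaring. x_1 = 23^2 mod 53 = 52. x_1 ≡ −1, so 23 is not a witness.
Base 24: x_0 = 24^13 mod 53 = 1. x_0 = 1, so 24 is not a witness.
Base 25: x_0 = 25^13 mod 53 = 52. x_0 = 52 ≡ −1, so 25 is not a witness.
No listed base is a witness for 53.

none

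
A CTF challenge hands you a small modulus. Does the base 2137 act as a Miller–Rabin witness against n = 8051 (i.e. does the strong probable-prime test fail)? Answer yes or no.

n − 1 = 8050 = 2^1 · 4025, so s = 1 and d = 4025.
By repeated squaring, 2137^4025 ≡ 4570 (mod 8051).
x_0 = 2137^4025 mod 8051 = 4570.
x_0 ∉ {1, 8050} and s = 1, so 2137 is a Miller–Rabin witness and 8051 is composite.

yes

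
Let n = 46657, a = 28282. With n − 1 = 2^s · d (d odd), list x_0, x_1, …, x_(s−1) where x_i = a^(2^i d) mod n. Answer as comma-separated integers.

n − 1 = 46656 = 2^6 · 729, so s = 6 and d = 729.
x_0 = 28282^729 mod 46657 = 8393.
x_1 = 8393^2 mod 46657 = 37036.
x_2 = 37036^2 mod 46657 = 42810.
x_3 = 42810^2 mod 46657 = 9140.
x_4 = 9140^2 mod 46657 = 23570.
x_5 = 23570^2 mod 46657 = 1.

8393, 37036, 42810, 9140, 23570, 1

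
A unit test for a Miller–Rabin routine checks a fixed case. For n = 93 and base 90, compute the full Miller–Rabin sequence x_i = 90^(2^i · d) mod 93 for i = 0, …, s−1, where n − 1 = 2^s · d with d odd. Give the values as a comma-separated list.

51, 90

n − 1 = 92 = 2^2 · 23, so s = 2 and d = 23.
x_0 = 90^23 mod 93 = 51.
x_1 = 51^2 mod 93 = 90.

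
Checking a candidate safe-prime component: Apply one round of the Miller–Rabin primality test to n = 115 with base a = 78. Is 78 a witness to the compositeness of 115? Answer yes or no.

yes

n − 1 = 114 = 2^1 · 57, so s = 1 and d = 57.
x_0 = 78^57 mod 115 = 58.
x_0 ∉ {1, 114} and s = 1, so 78 is a Miller–Rabin witness and 115 is composite.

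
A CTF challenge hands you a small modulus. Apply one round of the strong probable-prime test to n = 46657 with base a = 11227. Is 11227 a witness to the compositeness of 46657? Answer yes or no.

n − 1 = 46656 = 2^6 · 729, so s = 6 and d = 729.
x_0 = 11227^729 mod 46657 = 28491.
x_0 is neither 1 nor 46656, so continue squaring.
x_1 = 28491^2 mod 46657 = 45252.
x_2 = 45252^2 mod 46657 = 14431.
x_3 = 14431^2 mod 46657 = 23570.
x_4 = 23570^2 mod 46657 = 1.
x_4 = 1 but x_3 ≠ ±1, a nontrivial square root of 1 — 11227 is a witness and 46657 is composite.

yes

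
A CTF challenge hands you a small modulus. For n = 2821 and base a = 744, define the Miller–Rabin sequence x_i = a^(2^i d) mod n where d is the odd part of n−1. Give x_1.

n − 1 = 2820 = 2^2 · 705, so s = 2 and d = 705.
x_0 = 744^705 mod 2821 = 1457.
x_1 = 1457^2 mod 2821 = 1457.

1457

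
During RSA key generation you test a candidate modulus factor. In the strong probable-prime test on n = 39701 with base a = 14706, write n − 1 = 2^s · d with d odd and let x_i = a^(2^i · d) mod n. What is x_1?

9438

n − 1 = 39700 = 2^2 · 9925, so s = 2 and d = 9925.
x_0 = 14706^9925 mod 39701 = 15969.
x_1 = 15969^2 mod 39701 = 9438.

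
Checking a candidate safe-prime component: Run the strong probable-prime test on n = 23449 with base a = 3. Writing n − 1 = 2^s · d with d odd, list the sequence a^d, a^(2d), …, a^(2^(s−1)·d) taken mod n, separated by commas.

10685, 19493, 9453

n − 1 = 23448 = 2^3 · 2931, so s = 3 and d = 2931.
x_0 = 3^2931 mod 23449 = 10685.
x_1 = 10685^2 mod 23449 = 19493.
x_2 = 19493^2 mod 23449 = 9453.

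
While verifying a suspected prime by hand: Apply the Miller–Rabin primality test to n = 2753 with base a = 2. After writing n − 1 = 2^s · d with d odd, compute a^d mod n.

n − 1 = 2752 = 2^6 · 43, so s = 6 and d = 43.
2^43 mod 2753 = 36.

36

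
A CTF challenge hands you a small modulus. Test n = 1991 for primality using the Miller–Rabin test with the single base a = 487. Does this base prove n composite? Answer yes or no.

no

n − 1 = 1990 = 2^1 · 995, so s = 1 and d = 995.
x_0 = 487^995 mod 1991 = 1.
x_0 = 1, so 487 is not a witness.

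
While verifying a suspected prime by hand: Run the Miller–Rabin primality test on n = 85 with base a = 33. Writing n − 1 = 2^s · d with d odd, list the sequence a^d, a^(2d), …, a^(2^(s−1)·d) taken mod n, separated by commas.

n − 1 = 84 = 2^2 · 21, so s = 2 and d = 21.
x_0 = 33^21 mod 85 = 33.
x_1 = 33^2 mod 85 = 69.

33, 69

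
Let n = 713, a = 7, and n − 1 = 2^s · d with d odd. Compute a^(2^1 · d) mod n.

670

n − 1 = 712 = 2^3 · 89, so s = 3 and d = 89.
x_0 = 7^89 mod 713 = 536.
x_1 = 536^2 mod 713 = 670.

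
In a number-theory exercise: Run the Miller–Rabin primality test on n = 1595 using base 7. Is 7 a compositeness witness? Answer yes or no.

n − 1 = 1594 = 2^1 · 797, so s = 1 and d = 797.
x_0 = 7^797 mod 1595 = 402.
x_0 ∉ {1, 1594} and s = 1, so 7 is a Miller–Rabin witness and 1595 is composite.

yes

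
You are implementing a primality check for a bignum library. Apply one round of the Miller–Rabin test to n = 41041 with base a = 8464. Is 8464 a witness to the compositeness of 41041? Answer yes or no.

no

n − 1 = 41040 = 2^4 · 2565, so s = 4 and d = 2565.
Repeated squaring mod 41041: 8464^1 ≡ 8464, 8464^2 ≡ 22751, 8464^4 ≡ 39950, 8464^8 ≡ 92, 8464^16 ≡ 8464, 8464^32 ≡ 22751, 8464^64 ≡ 39950, 8464^128 ≡ 92, 8464^256 ≡ 8464, 8464^512 ≡ 22751, 8464^1024 ≡ 39950, 8464^2048 ≡ 92.
2565 = 2048 + 512 + 4 + 1, so 8464^2565 ≡ 92·22751·39950·8464 ≡ 1 (mod 41041).
x_0 = 8464^2565 mod 41041 = 1.
x_0 = 1, so 8464 is not a witness.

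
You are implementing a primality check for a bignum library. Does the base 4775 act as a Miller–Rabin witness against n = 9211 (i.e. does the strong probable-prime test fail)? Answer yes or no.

yes

n − 1 = 9210 = 2^1 · 4605, so s = 1 and d = 4605.
x_0 = 4775^4605 mod 9211 = 4891.
x_0 ∉ {1, 9210} and s = 1, so 4775 is a Miller–Rabin witness and 9211 is composite.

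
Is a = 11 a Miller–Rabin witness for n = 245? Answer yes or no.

yes

n − 1 = 244 = 2^2 · 61, so s = 2 and d = 61.
x_0 = 11^61 mod 245 = 81.
x_0 is neither 1 nor 244, so continue squaring.
x_1 = 81^2 mod 245 = 191.
Reached i = s−1 = 1 without hitting −1: 11 is a Miller–Rabin witness and 245 is composite.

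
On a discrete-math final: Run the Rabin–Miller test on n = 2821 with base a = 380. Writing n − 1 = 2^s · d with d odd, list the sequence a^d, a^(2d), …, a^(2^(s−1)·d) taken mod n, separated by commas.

n − 1 = 2820 = 2^2 · 705, so s = 2 and d = 705.
x_0 = 380^705 mod 2821 = 1.
x_1 = 1^2 mod 2821 = 1.

1, 1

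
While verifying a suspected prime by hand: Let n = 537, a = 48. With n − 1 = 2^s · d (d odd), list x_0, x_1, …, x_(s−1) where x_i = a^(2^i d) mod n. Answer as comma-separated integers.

n − 1 = 536 = 2^3 · 67, so s = 3 and d = 67.
x_0 = 48^67 mod 537 = 75.
x_1 = 75^2 mod 537 = 255.
x_2 = 255^2 mod 537 = 48.

75, 255, 48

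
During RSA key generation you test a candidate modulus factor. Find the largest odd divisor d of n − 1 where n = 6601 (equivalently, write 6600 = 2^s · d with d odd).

Halving: 6600 → 3300 → 1650 → 825; 825 is odd.
So 6600 = 2^3 · 825.

825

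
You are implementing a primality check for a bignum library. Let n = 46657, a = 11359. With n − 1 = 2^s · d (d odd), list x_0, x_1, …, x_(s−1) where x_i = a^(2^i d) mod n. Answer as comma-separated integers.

23828, 4551, 42550, 24272, 38702, 15133

n − 1 = 46656 = 2^6 · 729, so s = 6 and d = 729.
x_0 = 11359^729 mod 46657 = 23828.
x_1 = 23828^2 mod 46657 = 4551.
x_2 = 4551^2 mod 46657 = 42550.
x_3 = 42550^2 mod 46657 = 24272.
x_4 = 24272^2 mod 46657 = 38702.
x_5 = 38702^2 mod 46657 = 15133.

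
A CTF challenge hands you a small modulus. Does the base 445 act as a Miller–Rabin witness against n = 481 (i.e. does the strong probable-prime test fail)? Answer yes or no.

n − 1 = 480 = 2^5 · 15, so s = 5 and d = 15.
By repeated squaring, 445^15 ≡ 1 (mod 481).
x_0 = 445^15 mod 481 = 1.
x_0 = 1, so 445 is not a witness.

no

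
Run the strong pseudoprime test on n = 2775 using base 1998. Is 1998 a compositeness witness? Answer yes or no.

yes

n − 1 = 2774 = 2^1 · 1387, so s = 1 and d = 1387.
x_0 = 1998^1387 mod 2775 = 222.
x_0 ∉ {1, 2774} and s = 1, so 1998 is a Miller–Rabin witness and 2775 is composite.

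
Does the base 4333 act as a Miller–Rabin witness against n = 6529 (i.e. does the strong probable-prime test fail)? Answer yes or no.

n − 1 = 6528 = 2^7 · 51, so s = 7 and d = 51.
Repeated squaring mod 6529: 4333^1 ≡ 4333, 4333^2 ≡ 4014, 4333^4 ≡ 5153, 4333^8 ≡ 6495, 4333^16 ≡ 1156, 4333^32 ≡ 4420.
51 = 32 + 16 + 2 + 1, so 4333^51 ≡ 4420·1156·4014·4333 ≡ 3002 (mod 6529).
x_0 = 4333^51 mod 6529 = 3002.
x_0 is neither 1 nor 6528, so continue squaring.
x_1 = 3002^2 mod 6529 = 1984.
x_2 = 1984^2 mod 6529 = 5798.
x_3 = 5798^2 mod 6529 = 5512.
x_4 = 5512^2 mod 6529 = 2707.
x_5 = 2707^2 mod 6529 = 2311.
x_6 = 2311^2 mod 6529 = 6528.
x_6 ≡ −1, so 4333 is not a witness.

no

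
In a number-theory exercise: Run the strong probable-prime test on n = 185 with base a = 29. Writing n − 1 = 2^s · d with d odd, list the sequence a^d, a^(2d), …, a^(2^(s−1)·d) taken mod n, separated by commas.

134, 11, 121

n − 1 = 184 = 2^3 · 23, so s = 3 and d = 23.
x_0 = 29^23 mod 185 = 134.
x_1 = 134^2 mod 185 = 11.
x_2 = 11^2 mod 185 = 121.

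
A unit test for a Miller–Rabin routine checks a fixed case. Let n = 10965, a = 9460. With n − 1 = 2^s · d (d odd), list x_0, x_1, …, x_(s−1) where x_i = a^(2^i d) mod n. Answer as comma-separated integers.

n − 1 = 10964 = 2^2 · 2741, so s = 2 and d = 2741.
x_0 = 9460^2741 mod 10965 = 8815.
x_1 = 8815^2 mod 10965 = 6235.

8815, 6235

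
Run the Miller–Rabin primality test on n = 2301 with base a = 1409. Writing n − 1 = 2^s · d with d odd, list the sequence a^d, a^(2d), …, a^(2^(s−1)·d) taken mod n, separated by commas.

1217, 1546

n − 1 = 2300 = 2^2 · 575, so s = 2 and d = 575.
x_0 = 1409^575 mod 2301 = 1217.
x_1 = 1217^2 mod 2301 = 1546.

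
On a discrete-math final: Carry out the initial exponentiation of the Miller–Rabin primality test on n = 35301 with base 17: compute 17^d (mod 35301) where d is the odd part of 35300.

n − 1 = 35300 = 2^2 · 8825, so s = 2 and d = 8825.
Repeated squaring mod 35301: 17^1 ≡ 17, 17^2 ≡ 289, 17^4 ≡ 12919, 17^8 ≡ 32734, 17^16 ≡ 23503, 17^32 ≡ 961, 17^64 ≡ 5695, 17^128 ≡ 26707, 17^256 ≡ 7144, 17^512 ≡ 26791, 17^1024 ≡ 17749, 17^2048 ≡ 877, 17^4096 ≡ 27808, 17^8192 ≡ 16459.
8825 = 8192 + 512 + 64 + 32 + 16 + 8 + 1, so 17^8825 ≡ 16459·26791·5695·961·23503·32734·17 ≡ 33962 (mod 35301).

33962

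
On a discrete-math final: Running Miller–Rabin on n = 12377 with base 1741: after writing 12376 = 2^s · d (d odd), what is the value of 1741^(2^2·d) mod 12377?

n − 1 = 12376 = 2^3 · 1547, so s = 3 and d = 1547.
Repeated squaring mod 12377: 1741^1 ≡ 1741, 1741^2 ≡ 11093, 1741^4 ≡ 2515, 1741^8 ≡ 578, 1741^16 ≡ 12282, 1741^32 ≡ 9025, 1741^64 ≡ 9965, 1741^128 ≡ 554, 1741^256 ≡ 9868, 1741^512 ≡ 7565, 1741^1024 ≡ 10354.
1547 = 1024 + 512 + 8 + 2 + 1, so 1741^1547 ≡ 10354·7565·578·11093·1741 ≡ 12376 (mod 12377).
x_0 = 12376.
x_1 = 12376^2 mod 12377 = 1.
x_2 = 1^2 mod 12377 = 1.

1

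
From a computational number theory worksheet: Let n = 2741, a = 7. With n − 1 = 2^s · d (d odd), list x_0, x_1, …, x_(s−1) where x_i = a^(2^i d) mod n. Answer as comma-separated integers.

n − 1 = 2740 = 2^2 · 685, so s = 2 and d = 685.
x_0 = 7^685 mod 2741 = 1.
x_1 = 1^2 mod 2741 = 1.

1, 1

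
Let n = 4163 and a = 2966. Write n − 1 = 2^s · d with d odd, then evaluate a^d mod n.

3978

n − 1 = 4162 = 2^1 · 2081, so s = 1 and d = 2081.
2966^2081 mod 4163 = 3978.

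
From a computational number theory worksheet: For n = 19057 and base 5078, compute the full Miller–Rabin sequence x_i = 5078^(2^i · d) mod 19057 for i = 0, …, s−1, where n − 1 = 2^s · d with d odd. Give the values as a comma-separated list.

n − 1 = 19056 = 2^4 · 1191, so s = 4 and d = 1191.
x_0 = 5078^1191 mod 19057 = 16123.
x_1 = 16123^2 mod 19057 = 13649.
x_2 = 13649^2 mod 19057 = 13026.
x_3 = 13026^2 mod 19057 = 12205.

16123, 13649, 13026, 12205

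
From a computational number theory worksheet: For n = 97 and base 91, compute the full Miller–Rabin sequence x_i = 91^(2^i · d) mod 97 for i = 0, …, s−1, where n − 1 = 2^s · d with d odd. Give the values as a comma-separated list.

n − 1 = 96 = 2^5 · 3, so s = 5 and d = 3.
x_0 = 91^3 mod 97 = 75.
x_1 = 75^2 mod 97 = 96.
x_2 = 96^2 mod 97 = 1.
x_3 = 1^2 mod 97 = 1.
x_4 = 1^2 mod 97 = 1.

75, 96, 1, 1, 1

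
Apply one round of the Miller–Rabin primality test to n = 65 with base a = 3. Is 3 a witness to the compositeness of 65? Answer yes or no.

yes

n − 1 = 64 = 2^6 · 1, so s = 6 and d = 1.
x_0 = 3^1 mod 65 = 3.
x_0 is neither 1 nor 64, so continue squaring.
x_1 = 3^2 mod 65 = 9.
x_2 = 9^2 mod 65 = 16.
x_3 = 16^2 mod 65 = 61.
x_4 = 61^2 mod 65 = 16.
x_5 = 16^2 mod 65 = 61.
Reached i = s−1 = 5 without hitting −1: 3 is a Miller–Rabin witness and 65 is composite.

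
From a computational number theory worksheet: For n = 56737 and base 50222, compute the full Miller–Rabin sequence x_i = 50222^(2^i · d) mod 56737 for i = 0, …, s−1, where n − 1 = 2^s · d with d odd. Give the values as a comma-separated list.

n − 1 = 56736 = 2^5 · 1773, so s = 5 and d = 1773.
x_0 = 50222^1773 mod 56737 = 52303.
x_1 = 52303^2 mod 56737 = 29354.
x_2 = 29354^2 mod 56737 = 49234.
x_3 = 49234^2 mod 56737 = 11905.
x_4 = 11905^2 mod 56737 = 56736.

52303, 29354, 49234, 11905, 56736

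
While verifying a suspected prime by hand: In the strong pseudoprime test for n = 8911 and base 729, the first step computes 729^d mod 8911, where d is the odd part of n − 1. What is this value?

1

n − 1 = 8910 = 2^1 · 4455, so s = 1 and d = 4455.
Repeated squaring mod 8911: 729^1 ≡ 729, 729^2 ≡ 5692, 729^4 ≡ 7379, 729^8 ≡ 3431, 729^16 ≡ 330, 729^32 ≡ 1968, 729^64 ≡ 5650, 729^128 ≡ 3298, 729^256 ≡ 5384, 729^512 ≡ 8884, 729^1024 ≡ 729, 729^2048 ≡ 5692, 729^4096 ≡ 7379.
4455 = 4096 + 256 + 64 + 32 + 4 + 2 + 1, so 729^4455 ≡ 7379·5384·5650·1968·7379·5692·729 ≡ 1 (mod 8911).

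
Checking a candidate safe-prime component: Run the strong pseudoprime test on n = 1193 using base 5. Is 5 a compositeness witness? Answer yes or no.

n − 1 = 1192 = 2^3 · 149, so s = 3 and d = 149.
x_0 = 5^149 mod 1193 = 831.
x_0 is neither 1 nor 1192, so continue squaring.
x_1 = 831^2 mod 1193 = 1007.
x_2 = 1007^2 mod 1193 = 1192.
x_2 ≡ −1, so 5 is not a witness.

no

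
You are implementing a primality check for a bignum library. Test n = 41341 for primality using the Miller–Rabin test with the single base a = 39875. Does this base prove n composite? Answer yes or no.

n − 1 = 41340 = 2^2 · 10335, so s = 2 and d = 10335.
x_0 = 39875^10335 mod 41341 = 1.
x_0 = 1, so 39875 is not a witness.

no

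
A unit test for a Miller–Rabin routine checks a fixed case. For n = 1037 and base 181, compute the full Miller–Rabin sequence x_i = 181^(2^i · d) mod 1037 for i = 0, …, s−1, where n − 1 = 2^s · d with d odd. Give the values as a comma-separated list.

n − 1 = 1036 = 2^2 · 259, so s = 2 and d = 259.
x_0 = 181^259 mod 1037 = 617.
x_1 = 617^2 mod 1037 = 110.

617, 110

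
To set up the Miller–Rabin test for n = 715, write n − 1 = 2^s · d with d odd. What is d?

Halving: 714 → 357; 357 is odd.
So 714 = 2^1 · 357.

357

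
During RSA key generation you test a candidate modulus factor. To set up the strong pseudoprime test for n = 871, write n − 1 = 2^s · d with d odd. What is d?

435

Halving: 870 → 435; 435 is odd.
So 870 = 2^1 · 435.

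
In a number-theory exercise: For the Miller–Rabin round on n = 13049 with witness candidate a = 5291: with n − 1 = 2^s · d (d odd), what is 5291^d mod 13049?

1

n − 1 = 13048 = 2^3 · 1631, so s = 3 and d = 1631.
5291^1631 mod 13049 = 1.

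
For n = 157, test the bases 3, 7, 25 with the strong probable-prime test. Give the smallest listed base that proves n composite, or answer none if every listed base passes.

n − 1 = 156 = 2^2 · 39, so s = 2 and d = 39.
Base 3: x_0 = 3^39 mod 157 = 156. x_0 = 156 ≡ −1, so 3 is not a witness.
Base 7: x_0 = 7^39 mod 157 = 28. x_0 is neither 1 nor 156, so continue squaring. x_1 = 28^2 mod 157 = 156. x_1 ≡ −1, so 7 is not a witness.
Base 25: x_0 = 25^39 mod 157 = 156. x_0 = 156 ≡ −1, so 25 is not a witness.
No listed base is a witness for 157.

none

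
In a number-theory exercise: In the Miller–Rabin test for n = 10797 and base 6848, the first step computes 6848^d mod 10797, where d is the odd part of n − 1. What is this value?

10046

n − 1 = 10796 = 2^2 · 2699, so s = 2 and d = 2699.
6848^2699 mod 10797 = 10046.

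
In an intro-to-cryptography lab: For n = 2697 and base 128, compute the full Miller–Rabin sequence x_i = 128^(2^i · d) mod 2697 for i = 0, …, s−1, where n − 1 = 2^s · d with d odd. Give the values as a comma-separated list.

2651, 2116, 436

n − 1 = 2696 = 2^3 · 337, so s = 3 and d = 337.
x_0 = 128^337 mod 2697 = 2651.
x_1 = 2651^2 mod 2697 = 2116.
x_2 = 2116^2 mod 2697 = 436.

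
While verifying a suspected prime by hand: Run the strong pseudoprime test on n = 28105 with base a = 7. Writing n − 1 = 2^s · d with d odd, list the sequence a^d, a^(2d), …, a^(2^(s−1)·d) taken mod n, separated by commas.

17822, 9079, 24381

n − 1 = 28104 = 2^3 · 3513, so s = 3 and d = 3513.
x_0 = 7^3513 mod 28105 = 17822.
x_1 = 17822^2 mod 28105 = 9079.
x_2 = 9079^2 mod 28105 = 24381.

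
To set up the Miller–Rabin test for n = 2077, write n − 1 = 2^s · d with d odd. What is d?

Halving: 2076 → 1038 → 519; 519 is odd.
So 2076 = 2^2 · 519.

519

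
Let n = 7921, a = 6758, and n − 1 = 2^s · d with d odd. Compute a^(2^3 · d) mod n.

n − 1 = 7920 = 2^4 · 495, so s = 4 and d = 495.
x_0 = 6758^495 mod 7921 = 7068.
x_1 = 7068^2 mod 7921 = 6798.
x_2 = 6798^2 mod 7921 = 1690.
x_3 = 1690^2 mod 7921 = 4540.

4540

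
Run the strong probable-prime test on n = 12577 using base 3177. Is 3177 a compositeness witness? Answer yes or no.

n − 1 = 12576 = 2^5 · 393, so s = 5 and d = 393.
Repeated squaring mod 12577: 3177^1 ≡ 3177, 3177^2 ≡ 6575, 3177^4 ≡ 3476, 3177^8 ≡ 8656, 3177^16 ≡ 5147, 3177^32 ≡ 4447, 3177^64 ≡ 4765, 3177^128 ≡ 3740, 3177^256 ≡ 1976.
393 = 256 + 128 + 8 + 1, so 3177^393 ≡ 1976·3740·8656·3177 ≡ 2423 (mod 12577).
x_0 = 3177^393 mod 12577 = 2423.
x_0 is neither 1 nor 12576, so continue squaring.
x_1 = 2423^2 mod 12577 = 10047.
x_2 = 10047^2 mod 12577 = 11784.
x_3 = 11784^2 mod 12577 = 12576.
x_3 ≡ −1, so 3177 is not a witness.

no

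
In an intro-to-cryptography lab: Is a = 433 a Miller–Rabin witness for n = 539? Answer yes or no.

n − 1 = 538 = 2^1 · 269, so s = 1 and d = 269.
x_0 = 433^269 mod 539 = 223.
x_0 ∉ {1, 538} and s = 1, so 433 is a Miller–Rabin witness and 539 is composite.

yes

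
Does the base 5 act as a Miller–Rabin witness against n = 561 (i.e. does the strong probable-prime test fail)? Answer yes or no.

n − 1 = 560 = 2^4 · 35, so s = 4 and d = 35.
Repeated squaring mod 561: 5^1 ≡ 5, 5^2 ≡ 25, 5^4 ≡ 64, 5^8 ≡ 169, 5^16 ≡ 511, 5^32 ≡ 256.
35 = 32 + 2 + 1, so 5^35 ≡ 256·25·5 ≡ 23 (mod 561).
x_0 = 5^35 mod 561 = 23.
x_0 is neither 1 nor 560, so continue squaring.
x_1 = 23^2 mod 561 = 529.
x_2 = 529^2 mod 561 = 463.
x_3 = 463^2 mod 561 = 67.
Reached i = s−1 = 3 without hitting −1: 5 is a Miller–Rabin witness and 561 is composite.

yes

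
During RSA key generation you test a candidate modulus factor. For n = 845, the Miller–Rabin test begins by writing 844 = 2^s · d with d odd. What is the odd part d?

211

Halving: 844 → 422 → 211; 211 is odd.
So 844 = 2^2 · 211.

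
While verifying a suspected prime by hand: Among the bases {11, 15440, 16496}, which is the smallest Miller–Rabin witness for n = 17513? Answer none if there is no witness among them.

n − 1 = 17512 = 2^3 · 2189, so s = 3 and d = 2189.
Base 11: x_0 = 11^2189 mod 17513 = 7072. x_0 is neither 1 nor 17512, so continue squaring. x_1 = 7072^2 mod 17513 = 13569. x_2 = 13569^2 mod 17513 = 3592. Reached i = s−1 = 2 without hitting −1: 11 is a Miller–Rabin witness and 17513 is composite.
Base 15440: x_0 = 15440^2189 mod 17513 = 11820. x_0 is neither 1 nor 17512, so continue squaring. x_1 = 11820^2 mod 17513 = 11199. x_2 = 11199^2 mod 17513 = 7008. Reached i = s−1 = 2 without hitting −1: 15440 is a Miller–Rabin witness and 17513 is composite.
Base 16496: x_0 = 16496^2189 mod 17513 = 9310. x_0 is neither 1 nor 17512, so continue squaring. x_1 = 9310^2 mod 17513 = 4263. x_2 = 4263^2 mod 17513 = 12188. Reached i = s−1 = 2 without hitting −1: 16496 is a Miller–Rabin witness and 17513 is composite.
The smallest witness among the given bases is 11.

11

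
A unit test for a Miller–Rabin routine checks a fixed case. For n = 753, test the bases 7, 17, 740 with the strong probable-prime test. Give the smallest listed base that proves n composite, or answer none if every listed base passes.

7

n − 1 = 752 = 2^4 · 47, so s = 4 and d = 47.
Base 7: x_0 = 7^47 mod 753 = 124. x_0 is neither 1 nor 752, so continue squaring. x_1 = 124^2 mod 753 = 316. x_2 = 316^2 mod 753 = 460. x_3 = 460^2 mod 753 = 7. Reached i = s−1 = 3 without hitting −1: 7 is a Miller–Rabin witness and 753 is composite.
Base 17: x_0 = 17^47 mod 753 = 449. x_0 is neither 1 nor 752, so continue squaring. x_1 = 449^2 mod 753 = 550. x_2 = 550^2 mod 753 = 547. x_3 = 547^2 mod 753 = 268. Reached i = s−1 = 3 without hitting −1: 17 is a Miller–Rabin witness and 753 is composite.
Base 740: x_0 = 740^47 mod 753 = 308. x_0 is neither 1 nor 752, so continue squaring. x_1 = 308^2 mod 753 = 739. x_2 = 739^2 mod 753 = 196. x_3 = 196^2 mod 753 = 13. Reached i = s−1 = 3 without hitting −1: 740 is a Miller–Rabin witness and 753 is composite.
The smallest witness among the given bases is 7.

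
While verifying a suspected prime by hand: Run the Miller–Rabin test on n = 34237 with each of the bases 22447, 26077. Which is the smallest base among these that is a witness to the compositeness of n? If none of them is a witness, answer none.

22447

n − 1 = 34236 = 2^2 · 8559, so s = 2 and d = 8559.
Base 22447: x_0 = 22447^8559 mod 34237 = 1532. x_0 is neither 1 nor 34236, so continue squaring. x_1 = 1532^2 mod 34237 = 18908. Reached i = s−1 = 1 without hitting −1: 22447 is a Miller–Rabin witness and 34237 is composite.
Base 26077: x_0 = 26077^8559 mod 34237 = 18908. x_0 is neither 1 nor 34236, so continue squaring. x_1 = 18908^2 mod 34237 = 9710. Reached i = s−1 = 1 without hitting −1: 26077 is a Miller–Rabin witness and 34237 is composite.
The smallest witness among the given bases is 22447.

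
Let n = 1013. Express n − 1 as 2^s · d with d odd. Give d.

Halving: 1012 → 506 → 253; 253 is odd.
So 1012 = 2^2 · 253.

253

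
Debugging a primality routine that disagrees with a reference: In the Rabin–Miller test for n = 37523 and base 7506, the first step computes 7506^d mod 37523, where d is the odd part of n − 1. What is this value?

14486

n − 1 = 37522 = 2^1 · 18761, so s = 1 and d = 18761.
Repeated squaring mod 37523: 7506^1 ≡ 7506, 7506^2 ≡ 18013, 7506^4 ≡ 6788, 7506^8 ≡ 36223, 7506^16 ≡ 1465, 7506^32 ≡ 7414, 7506^64 ≡ 33724, 7506^128 ≡ 23569, 7506^256 ≡ 7269, 7506^512 ≡ 5977, 7506^1024 ≡ 2633, 7506^2048 ≡ 28457, 7506^4096 ≡ 16986, 7506^8192 ≡ 9849, 7506^16384 ≡ 5846.
18761 = 16384 + 2048 + 256 + 64 + 8 + 1, so 7506^18761 ≡ 5846·28457·7269·33724·36223·7506 ≡ 14486 (mod 37523).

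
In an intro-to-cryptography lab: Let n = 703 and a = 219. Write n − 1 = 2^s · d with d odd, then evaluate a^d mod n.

75

n − 1 = 702 = 2^1 · 351, so s = 1 and d = 351.
Repeated squaring mod 703: 219^1 ≡ 219, 219^2 ≡ 157, 219^4 ≡ 44, 219^8 ≡ 530, 219^16 ≡ 403, 219^32 ≡ 16, 219^64 ≡ 256, 219^128 ≡ 157, 219^256 ≡ 44.
351 = 256 + 64 + 16 + 8 + 4 + 2 + 1, so 219^351 ≡ 44·256·403·530·44·157·219 ≡ 75 (mod 703).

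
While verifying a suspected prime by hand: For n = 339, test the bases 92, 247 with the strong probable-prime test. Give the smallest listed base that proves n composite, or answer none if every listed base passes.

92

n − 1 = 338 = 2^1 · 169, so s = 1 and d = 169.
Base 92: x_0 = 92^169 mod 339 = 134. x_0 ∉ {1, 338} and s = 1, so 92 is a Miller–Rabin witness and 339 is composite.
Base 247: x_0 = 247^169 mod 339 = 205. x_0 ∉ {1, 338} and s = 1, so 247 is a Miller–Rabin witness and 339 is composite.
The smallest witness among the given bases is 92.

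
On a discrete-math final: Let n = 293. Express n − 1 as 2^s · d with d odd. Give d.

Halving: 292 → 146 → 73; 73 is odd.
So 292 = 2^2 · 73.

73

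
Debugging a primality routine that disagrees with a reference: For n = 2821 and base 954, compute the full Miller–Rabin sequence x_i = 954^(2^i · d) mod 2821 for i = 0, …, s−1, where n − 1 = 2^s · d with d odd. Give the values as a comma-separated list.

n − 1 = 2820 = 2^2 · 705, so s = 2 and d = 705.
x_0 = 954^705 mod 2821 = 2696.
x_1 = 2696^2 mod 2821 = 1520.

2696, 1520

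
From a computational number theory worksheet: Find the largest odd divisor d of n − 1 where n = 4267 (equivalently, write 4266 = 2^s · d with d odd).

Halving: 4266 → 2133; 2133 is odd.
So 4266 = 2^1 · 2133.

2133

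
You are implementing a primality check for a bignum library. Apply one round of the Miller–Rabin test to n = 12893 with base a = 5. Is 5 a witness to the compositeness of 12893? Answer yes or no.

no

n − 1 = 12892 = 2^2 · 3223, so s = 2 and d = 3223.
x_0 = 5^3223 mod 12893 = 3735.
x_0 is neither 1 nor 12892, so continue squaring.
x_1 = 3735^2 mod 12893 = 12892.
x_1 ≡ −1, so 5 is not a witness.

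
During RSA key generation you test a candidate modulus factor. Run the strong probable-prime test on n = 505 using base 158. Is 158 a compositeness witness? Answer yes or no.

n − 1 = 504 = 2^3 · 63, so s = 3 and d = 63.
x_0 = 158^63 mod 505 = 262.
x_0 is neither 1 nor 504, so continue squaring.
x_1 = 262^2 mod 505 = 469.
x_2 = 469^2 mod 505 = 286.
Reached i = s−1 = 2 without hitting −1: 158 is a Miller–Rabin witness and 505 is composite.

yes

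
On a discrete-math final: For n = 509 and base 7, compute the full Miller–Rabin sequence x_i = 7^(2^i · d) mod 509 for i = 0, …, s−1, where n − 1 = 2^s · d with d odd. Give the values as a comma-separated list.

208, 508

n − 1 = 508 = 2^2 · 127, so s = 2 and d = 127.
x_0 = 7^127 mod 509 = 208.
x_1 = 208^2 mod 509 = 508.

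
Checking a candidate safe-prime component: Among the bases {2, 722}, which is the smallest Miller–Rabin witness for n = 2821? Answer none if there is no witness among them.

n − 1 = 2820 = 2^2 · 705, so s = 2 and d = 705.
Base 2: x_0 = 2^705 mod 2821 = 2605. x_0 is neither 1 nor 2820, so continue squaring. x_1 = 2605^2 mod 2821 = 1520. Reached i = s−1 = 1 without hitting −1: 2 is a Miller–Rabin witness and 2821 is composite.
Base 722: x_0 = 722^705 mod 2821 = 1737. x_0 is neither 1 nor 2820, so continue squaring. x_1 = 1737^2 mod 2821 = 1520. Reached i = s−1 = 1 without hitting −1: 722 is a Miller–Rabin witness and 2821 is composite.
The smallest witness among the given bases is 2.

2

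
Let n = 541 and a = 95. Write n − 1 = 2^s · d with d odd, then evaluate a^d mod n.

n − 1 = 540 = 2^2 · 135, so s = 2 and d = 135.
95^135 mod 541 = 540.

540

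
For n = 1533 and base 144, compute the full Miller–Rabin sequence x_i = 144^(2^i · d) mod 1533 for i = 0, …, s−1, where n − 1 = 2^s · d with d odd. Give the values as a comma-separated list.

114, 732

n − 1 = 1532 = 2^2 · 383, so s = 2 and d = 383.
x_0 = 144^383 mod 1533 = 114.
x_1 = 114^2 mod 1533 = 732.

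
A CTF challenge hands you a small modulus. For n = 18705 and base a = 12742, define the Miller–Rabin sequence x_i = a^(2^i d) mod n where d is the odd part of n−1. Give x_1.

724

n − 1 = 18704 = 2^4 · 1169, so s = 4 and d = 1169.
x_0 = 12742^1169 mod 18705 = 307.
x_1 = 307^2 mod 18705 = 724.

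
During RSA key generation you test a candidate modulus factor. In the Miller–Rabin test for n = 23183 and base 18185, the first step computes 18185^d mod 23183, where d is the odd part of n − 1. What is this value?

n − 1 = 23182 = 2^1 · 11591, so s = 1 and d = 11591.
Repeated squaring mod 23183: 18185^1 ≡ 18185, 18185^2 ≡ 11913, 18185^4 ≡ 16426, 18185^8 ≡ 9722, 18185^16 ≡ 193, 18185^32 ≡ 14066, 18185^64 ≡ 8634, 18185^128 ≡ 12611, 18185^256 ≡ 1941, 18185^512 ≡ 11835, 18185^1024 ≡ 18722, 18185^2048 ≡ 9507, 18185^4096 ≡ 15715, 18185^8192 ≡ 15909.
11591 = 8192 + 2048 + 1024 + 256 + 64 + 4 + 2 + 1, so 18185^11591 ≡ 15909·9507·18722·1941·8634·16426·11913·18185 ≡ 12252 (mod 23183).

12252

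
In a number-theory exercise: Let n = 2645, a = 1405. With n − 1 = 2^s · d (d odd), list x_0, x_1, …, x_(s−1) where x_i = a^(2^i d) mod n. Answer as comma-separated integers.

n − 1 = 2644 = 2^2 · 661, so s = 2 and d = 661.
x_0 = 1405^661 mod 2645 = 1290.
x_1 = 1290^2 mod 2645 = 395.

1290, 395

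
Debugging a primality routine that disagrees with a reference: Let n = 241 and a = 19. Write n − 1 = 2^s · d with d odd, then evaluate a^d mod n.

n − 1 = 240 = 2^4 · 15, so s = 4 and d = 15.
19^15 mod 241 = 126.

126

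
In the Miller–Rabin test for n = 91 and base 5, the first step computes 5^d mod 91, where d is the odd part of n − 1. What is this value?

83

n − 1 = 90 = 2^1 · 45, so s = 1 and d = 45.
5^45 mod 91 = 83.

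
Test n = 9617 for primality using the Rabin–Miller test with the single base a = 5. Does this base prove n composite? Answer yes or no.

yes

n − 1 = 9616 = 2^4 · 601, so s = 4 and d = 601.
By repeated squaring, 5^601 ≡ 3797 (mod 9617).
x_0 = 5^601 mod 9617 = 3797.
x_0 is neither 1 nor 9616, so continue squaring.
x_1 = 3797^2 mod 9617 = 1326.
x_2 = 1326^2 mod 9617 = 7982.
x_3 = 7982^2 mod 9617 = 9316.
Reached i = s−1 = 3 without hitting −1: 5 is a Miller–Rabin witness and 9617 is composite.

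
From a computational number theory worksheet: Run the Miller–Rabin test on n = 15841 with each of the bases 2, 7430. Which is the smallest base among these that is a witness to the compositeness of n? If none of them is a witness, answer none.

none

n − 1 = 15840 = 2^5 · 495, so s = 5 and d = 495.
Base 2: x_0 = 2^495 mod 15841 = 1. x_0 = 1, so 2 is not a witness.
Base 7430: x_0 = 7430^495 mod 15841 = 15840. x_0 = 15840 ≡ −1, so 7430 is not a witness.
No listed base is a witness for 15841.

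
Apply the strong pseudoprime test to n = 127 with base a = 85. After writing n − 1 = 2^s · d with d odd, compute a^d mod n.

n − 1 = 126 = 2^1 · 63, so s = 1 and d = 63.
Repeated squaring mod 127: 85^1 ≡ 85, 85^2 ≡ 113, 85^4 ≡ 69, 85^8 ≡ 62, 85^16 ≡ 34, 85^32 ≡ 13.
63 = 32 + 16 + 8 + 4 + 2 + 1, so 85^63 ≡ 13·34·62·69·113·85 ≡ 126 (mod 127).

126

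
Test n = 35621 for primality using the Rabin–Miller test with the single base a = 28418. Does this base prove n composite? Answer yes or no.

n − 1 = 35620 = 2^2 · 8905, so s = 2 and d = 8905.
Repeated squaring mod 35621: 28418^1 ≡ 28418, 28418^2 ≡ 19033, 28418^4 ≡ 25140, 28418^8 ≡ 31818, 28418^16 ≡ 683, 28418^32 ≡ 3416, 28418^64 ≡ 20989, 28418^128 ≡ 13214, 28418^256 ≡ 31275, 28418^512 ≡ 8586, 28418^1024 ≡ 19547, 28418^2048 ≡ 14363, 28418^4096 ≡ 14558, 28418^8192 ≡ 26035.
8905 = 8192 + 512 + 128 + 64 + 8 + 1, so 28418^8905 ≡ 26035·8586·13214·20989·31818·28418 ≡ 25916 (mod 35621).
x_0 = 28418^8905 mod 35621 = 25916.
x_0 is neither 1 nor 35620, so continue squaring.
x_1 = 25916^2 mod 35621 = 5101.
Reached i = s−1 = 1 without hitting −1: 28418 is a Miller–Rabin witness and 35621 is composite.

yes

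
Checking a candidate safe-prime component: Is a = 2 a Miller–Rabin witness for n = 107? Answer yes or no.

no

n − 1 = 106 = 2^1 · 53, so s = 1 and d = 53.
Repeated squaring mod 107: 2^1 ≡ 2, 2^2 ≡ 4, 2^4 ≡ 16, 2^8 ≡ 42, 2^16 ≡ 52, 2^32 ≡ 29.
53 = 32 + 16 + 4 + 1, so 2^53 ≡ 29·52·16·2 ≡ 106 (mod 107).
x_0 = 2^53 mod 107 = 106.
x_0 = 106 ≡ −1, so 2 is not a witness.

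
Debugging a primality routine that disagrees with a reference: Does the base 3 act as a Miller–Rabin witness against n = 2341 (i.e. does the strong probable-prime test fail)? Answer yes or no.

n − 1 = 2340 = 2^2 · 585, so s = 2 and d = 585.
x_0 = 3^585 mod 2341 = 1.
x_0 = 1, so 3 is not a witness.

no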